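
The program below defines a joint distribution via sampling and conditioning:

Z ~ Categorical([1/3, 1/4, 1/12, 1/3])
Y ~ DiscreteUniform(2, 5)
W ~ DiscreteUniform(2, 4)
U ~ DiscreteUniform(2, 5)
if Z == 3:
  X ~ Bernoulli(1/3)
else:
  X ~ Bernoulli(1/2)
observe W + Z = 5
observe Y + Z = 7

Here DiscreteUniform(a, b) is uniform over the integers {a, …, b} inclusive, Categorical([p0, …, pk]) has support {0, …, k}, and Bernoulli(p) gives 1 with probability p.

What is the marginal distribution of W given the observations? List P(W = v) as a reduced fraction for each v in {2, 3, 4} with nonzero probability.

P(W=2) = 4/5, P(W=3) = 1/5

Enumerate traces; 16 have nonzero weight after conditioning:
  (Z=2, Y=5, W=3, U=2, X=0) weight 1/1152
  (Z=2, Y=5, W=3, U=2, X=1) weight 1/1152
  (Z=2, Y=5, W=3, U=3, X=0) weight 1/1152
  (Z=2, Y=5, W=3, U=3, X=1) weight 1/1152
  (Z=2, Y=5, W=3, U=4, X=0) weight 1/1152
  (Z=2, Y=5, W=3, U=4, X=1) weight 1/1152
  (Z=2, Y=5, W=3, U=5, X=0) weight 1/1152
  (Z=2, Y=5, W=3, U=5, X=1) weight 1/1152
  (Z=3, Y=4, W=2, U=2, X=0) weight 1/216
  … 7 more
Group by W:
  weight(W=2) = 1/36
  weight(W=3) = 1/144
Total weight = 1/36 + 1/144 = 5/144
P(W=2 | obs) = 1/36 / 5/144 = 4/5
P(W=3 | obs) = 1/144 / 5/144 = 1/5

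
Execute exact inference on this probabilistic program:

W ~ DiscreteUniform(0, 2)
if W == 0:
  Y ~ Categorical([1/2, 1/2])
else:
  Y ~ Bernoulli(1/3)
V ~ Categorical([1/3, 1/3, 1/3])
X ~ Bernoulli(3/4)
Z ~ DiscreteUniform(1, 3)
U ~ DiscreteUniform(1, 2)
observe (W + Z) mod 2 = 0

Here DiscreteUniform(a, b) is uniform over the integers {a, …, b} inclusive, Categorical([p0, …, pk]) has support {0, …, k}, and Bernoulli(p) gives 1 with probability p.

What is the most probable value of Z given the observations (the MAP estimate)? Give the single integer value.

argmax_v P(Z = v | obs) = 2

Enumerate traces; 96 have nonzero weight after conditioning:
  (W=0, Y=0, V=0, X=0, Z=2, U=1) weight 1/432
  (W=0, Y=0, V=0, X=0, Z=2, U=2) weight 1/432
  (W=0, Y=0, V=0, X=1, Z=2, U=1) weight 1/144
  (W=0, Y=0, V=0, X=1, Z=2, U=2) weight 1/144
  (W=0, Y=0, V=1, X=0, Z=2, U=1) weight 1/432
  (W=0, Y=0, V=1, X=0, Z=2, U=2) weight 1/432
  (W=0, Y=0, V=1, X=1, Z=2, U=1) weight 1/144
  (W=0, Y=0, V=1, X=1, Z=2, U=2) weight 1/144
  (W=1, Y=0, V=0, X=0, Z=1, U=1) weight 1/324
  (W=1, Y=0, V=0, X=0, Z=3, U=1) weight 1/324
  … 86 more
Group by Z:
  weight(Z=1) = 1/9
  weight(Z=2) = 2/9
  weight(Z=3) = 1/9
Total weight = 1/9 + 2/9 + 1/9 = 4/9
P(Z=1 | obs) = 1/9 / 4/9 = 1/4
P(Z=2 | obs) = 2/9 / 4/9 = 1/2
P(Z=3 | obs) = 1/9 / 4/9 = 1/4
argmax = 2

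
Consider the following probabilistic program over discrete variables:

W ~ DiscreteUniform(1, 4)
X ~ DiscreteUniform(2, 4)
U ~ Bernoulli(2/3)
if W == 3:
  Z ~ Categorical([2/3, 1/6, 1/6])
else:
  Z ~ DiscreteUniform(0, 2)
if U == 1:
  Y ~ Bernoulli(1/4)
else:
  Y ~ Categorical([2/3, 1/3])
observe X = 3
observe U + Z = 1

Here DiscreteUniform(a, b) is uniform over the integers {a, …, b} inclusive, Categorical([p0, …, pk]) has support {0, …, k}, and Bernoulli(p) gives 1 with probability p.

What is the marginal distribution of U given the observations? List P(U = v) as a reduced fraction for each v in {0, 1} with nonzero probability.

P(U=0) = 7/27, P(U=1) = 20/27

Enumerate traces; 16 have nonzero weight after conditioning:
  (W=1, X=3, U=0, Z=1, Y=0) weight 1/162
  (W=1, X=3, U=0, Z=1, Y=1) weight 1/324
  (W=1, X=3, U=1, Z=0, Y=0) weight 1/72
  (W=1, X=3, U=1, Z=0, Y=1) weight 1/216
  (W=2, X=3, U=0, Z=1, Y=0) weight 1/162
  (W=2, X=3, U=0, Z=1, Y=1) weight 1/324
  (W=2, X=3, U=1, Z=0, Y=0) weight 1/72
  (W=2, X=3, U=1, Z=0, Y=1) weight 1/216
  … 8 more
Group by U:
  weight(U=0) = 7/216
  weight(U=1) = 5/54
Total weight = 7/216 + 5/54 = 1/8
P(U=0 | obs) = 7/216 / 1/8 = 7/27
P(U=1 | obs) = 5/54 / 1/8 = 20/27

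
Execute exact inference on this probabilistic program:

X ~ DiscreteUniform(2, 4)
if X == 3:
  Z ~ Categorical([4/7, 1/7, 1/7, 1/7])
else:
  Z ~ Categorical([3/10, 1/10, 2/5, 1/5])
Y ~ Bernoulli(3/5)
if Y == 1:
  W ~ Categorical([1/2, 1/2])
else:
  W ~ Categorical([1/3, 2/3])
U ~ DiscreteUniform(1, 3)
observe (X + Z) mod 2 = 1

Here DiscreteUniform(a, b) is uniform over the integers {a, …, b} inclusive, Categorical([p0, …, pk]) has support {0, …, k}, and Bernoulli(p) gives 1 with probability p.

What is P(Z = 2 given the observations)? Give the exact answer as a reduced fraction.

P(Z = 2 | obs) = 5/46

Enumerate traces; 72 have nonzero weight after conditioning:
  (X=2, Z=1, Y=0, W=0, U=1) weight 1/675
  (X=2, Z=1, Y=0, W=0, U=2) weight 1/675
  (X=2, Z=1, Y=0, W=0, U=3) weight 1/675
  (X=2, Z=1, Y=0, W=1, U=1) weight 2/675
  (X=2, Z=1, Y=0, W=1, U=2) weight 2/675
  (X=2, Z=1, Y=0, W=1, U=3) weight 2/675
  (X=2, Z=1, Y=1, W=0, U=1) weight 1/300
  (X=2, Z=1, Y=1, W=0, U=2) weight 1/300
  (X=2, Z=3, Y=0, W=0, U=1) weight 2/675
  (X=3, Z=0, Y=0, W=0, U=1) weight 8/945
  … 62 more
Group by Z:
  weight(Z=0) = 4/21
  weight(Z=1) = 1/15
  weight(Z=2) = 1/21
  weight(Z=3) = 2/15
Total weight = 4/21 + 1/15 + 1/21 + 2/15 = 46/105
P(Z=0 | obs) = 4/21 / 46/105 = 10/23
P(Z=1 | obs) = 1/15 / 46/105 = 7/46
P(Z=2 | obs) = 1/21 / 46/105 = 5/46
P(Z=3 | obs) = 2/15 / 46/105 = 7/23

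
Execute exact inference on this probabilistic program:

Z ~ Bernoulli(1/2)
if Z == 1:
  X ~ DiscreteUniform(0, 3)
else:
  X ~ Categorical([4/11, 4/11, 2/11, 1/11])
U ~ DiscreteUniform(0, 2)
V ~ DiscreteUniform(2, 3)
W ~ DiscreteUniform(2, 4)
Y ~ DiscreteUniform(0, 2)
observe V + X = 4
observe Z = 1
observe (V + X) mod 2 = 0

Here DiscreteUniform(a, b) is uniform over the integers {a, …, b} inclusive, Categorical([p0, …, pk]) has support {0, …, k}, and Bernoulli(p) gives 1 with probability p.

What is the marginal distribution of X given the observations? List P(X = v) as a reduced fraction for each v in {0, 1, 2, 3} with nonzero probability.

Enumerate traces; 54 have nonzero weight after conditioning:
  (Z=1, X=1, U=0, V=3, W=2, Y=0) weight 1/432
  (Z=1, X=1, U=0, V=3, W=2, Y=1) weight 1/432
  (Z=1, X=1, U=0, V=3, W=2, Y=2) weight 1/432
  (Z=1, X=1, U=0, V=3, W=3, Y=0) weight 1/432
  (Z=1, X=1, U=0, V=3, W=3, Y=1) weight 1/432
  (Z=1, X=1, U=0, V=3, W=3, Y=2) weight 1/432
  (Z=1, X=1, U=0, V=3, W=4, Y=0) weight 1/432
  (Z=1, X=1, U=0, V=3, W=4, Y=1) weight 1/432
  (Z=1, X=2, U=0, V=2, W=2, Y=0) weight 1/432
  … 45 more
Group by X:
  weight(X=1) = 1/16
  weight(X=2) = 1/16
Total weight = 1/16 + 1/16 = 1/8
P(X=1 | obs) = 1/16 / 1/8 = 1/2
P(X=2 | obs) = 1/16 / 1/8 = 1/2

P(X=1) = 1/2, P(X=2) = 1/2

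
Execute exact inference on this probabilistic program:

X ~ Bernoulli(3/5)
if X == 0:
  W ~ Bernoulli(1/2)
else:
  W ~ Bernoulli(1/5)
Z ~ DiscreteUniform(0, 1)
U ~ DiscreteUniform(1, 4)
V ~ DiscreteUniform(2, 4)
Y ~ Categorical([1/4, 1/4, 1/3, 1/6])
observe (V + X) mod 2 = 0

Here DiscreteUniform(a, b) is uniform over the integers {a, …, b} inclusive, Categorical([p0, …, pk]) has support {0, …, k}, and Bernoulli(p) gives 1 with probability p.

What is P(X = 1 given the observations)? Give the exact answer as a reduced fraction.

P(X = 1 | obs) = 3/7

Enumerate traces; 192 have nonzero weight after conditioning:
  (X=0, W=0, Z=0, U=1, V=2, Y=0) weight 1/480
  (X=0, W=0, Z=0, U=1, V=2, Y=1) weight 1/480
  (X=0, W=0, Z=0, U=1, V=2, Y=2) weight 1/360
  (X=0, W=0, Z=0, U=1, V=2, Y=3) weight 1/720
  (X=0, W=0, Z=0, U=1, V=4, Y=0) weight 1/480
  (X=0, W=0, Z=0, U=1, V=4, Y=1) weight 1/480
  (X=0, W=0, Z=0, U=1, V=4, Y=2) weight 1/360
  (X=0, W=0, Z=0, U=1, V=4, Y=3) weight 1/720
  (X=1, W=0, Z=0, U=1, V=3, Y=0) weight 1/200
  … 183 more
Group by X:
  weight(X=0) = 4/15
  weight(X=1) = 1/5
Total weight = 4/15 + 1/5 = 7/15
P(X=0 | obs) = 4/15 / 7/15 = 4/7
P(X=1 | obs) = 1/5 / 7/15 = 3/7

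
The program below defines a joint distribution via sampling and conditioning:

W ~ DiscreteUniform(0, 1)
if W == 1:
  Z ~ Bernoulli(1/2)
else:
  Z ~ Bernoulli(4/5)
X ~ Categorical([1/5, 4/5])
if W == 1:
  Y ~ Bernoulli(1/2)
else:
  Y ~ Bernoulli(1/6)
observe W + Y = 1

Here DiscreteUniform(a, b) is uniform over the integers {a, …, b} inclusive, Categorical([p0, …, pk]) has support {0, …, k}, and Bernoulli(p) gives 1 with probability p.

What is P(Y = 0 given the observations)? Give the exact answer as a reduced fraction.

Enumerate traces; 8 have nonzero weight after conditioning:
  (W=0, Z=0, X=0, Y=1) weight 1/300
  (W=0, Z=0, X=1, Y=1) weight 1/75
  (W=0, Z=1, X=0, Y=1) weight 1/75
  (W=0, Z=1, X=1, Y=1) weight 4/75
  (W=1, Z=0, X=0, Y=0) weight 1/40
  (W=1, Z=0, X=1, Y=0) weight 1/10
  (W=1, Z=1, X=0, Y=0) weight 1/40
  (W=1, Z=1, X=1, Y=0) weight 1/10
Group by Y:
  weight(Y=0) = 1/4
  weight(Y=1) = 1/12
Total weight = 1/4 + 1/12 = 1/3
P(Y=0 | obs) = 1/4 / 1/3 = 3/4
P(Y=1 | obs) = 1/12 / 1/3 = 1/4

P(Y = 0 | obs) = 3/4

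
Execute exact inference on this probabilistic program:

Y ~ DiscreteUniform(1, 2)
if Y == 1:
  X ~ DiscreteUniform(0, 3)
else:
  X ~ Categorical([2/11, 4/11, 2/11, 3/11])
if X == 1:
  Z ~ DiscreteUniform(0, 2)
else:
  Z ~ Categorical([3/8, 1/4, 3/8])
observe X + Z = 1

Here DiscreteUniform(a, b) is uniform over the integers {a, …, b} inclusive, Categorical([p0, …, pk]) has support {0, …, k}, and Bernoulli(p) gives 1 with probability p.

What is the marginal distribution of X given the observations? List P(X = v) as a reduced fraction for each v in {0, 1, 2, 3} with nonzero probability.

Enumerate traces; 4 have nonzero weight after conditioning:
  (Y=1, X=0, Z=1) weight 1/32
  (Y=1, X=1, Z=0) weight 1/24
  (Y=2, X=0, Z=1) weight 1/44
  (Y=2, X=1, Z=0) weight 2/33
Group by X:
  weight(X=0) = 19/352
  weight(X=1) = 9/88
Total weight = 19/352 + 9/88 = 5/32
P(X=0 | obs) = 19/352 / 5/32 = 19/55
P(X=1 | obs) = 9/88 / 5/32 = 36/55

P(X=0) = 19/55, P(X=1) = 36/55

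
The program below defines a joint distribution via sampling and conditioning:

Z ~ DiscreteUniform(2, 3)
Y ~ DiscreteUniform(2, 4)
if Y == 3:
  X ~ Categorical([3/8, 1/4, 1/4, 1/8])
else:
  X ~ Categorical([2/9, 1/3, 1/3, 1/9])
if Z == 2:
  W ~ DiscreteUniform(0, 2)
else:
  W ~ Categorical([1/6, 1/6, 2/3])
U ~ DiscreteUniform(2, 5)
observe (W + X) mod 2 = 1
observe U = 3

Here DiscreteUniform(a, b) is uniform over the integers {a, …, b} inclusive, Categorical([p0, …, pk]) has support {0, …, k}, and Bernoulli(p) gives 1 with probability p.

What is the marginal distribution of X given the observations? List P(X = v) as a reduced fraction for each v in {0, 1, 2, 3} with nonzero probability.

Enumerate traces; 36 have nonzero weight after conditioning:
  (Z=2, Y=2, X=0, W=1, U=3) weight 1/324
  (Z=2, Y=2, X=1, W=0, U=3) weight 1/216
  (Z=2, Y=2, X=1, W=2, U=3) weight 1/216
  (Z=2, Y=2, X=2, W=1, U=3) weight 1/216
  (Z=2, Y=2, X=3, W=0, U=3) weight 1/648
  (Z=2, Y=2, X=3, W=2, U=3) weight 1/648
  (Z=2, Y=3, X=0, W=1, U=3) weight 1/192
  (Z=2, Y=3, X=1, W=0, U=3) weight 1/288
  … 28 more
Group by X:
  weight(X=0) = 59/3456
  weight(X=1) = 11/192
  weight(X=2) = 11/576
  weight(X=3) = 25/1152
Total weight = 59/3456 + 11/192 + 11/576 + 25/1152 = 199/1728
P(X=0 | obs) = 59/3456 / 199/1728 = 59/398
P(X=1 | obs) = 11/192 / 199/1728 = 99/199
P(X=2 | obs) = 11/576 / 199/1728 = 33/199
P(X=3 | obs) = 25/1152 / 199/1728 = 75/398

P(X=0) = 59/398, P(X=1) = 99/199, P(X=2) = 33/199, P(X=3) = 75/398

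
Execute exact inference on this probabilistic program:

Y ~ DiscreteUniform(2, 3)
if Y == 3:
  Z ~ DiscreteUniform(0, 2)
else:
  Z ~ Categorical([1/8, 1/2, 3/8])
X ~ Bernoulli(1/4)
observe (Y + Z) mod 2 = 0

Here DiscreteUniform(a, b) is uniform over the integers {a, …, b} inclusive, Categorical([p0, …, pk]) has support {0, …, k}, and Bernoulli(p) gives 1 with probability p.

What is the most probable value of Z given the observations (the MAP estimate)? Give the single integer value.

argmax_v P(Z = v | obs) = 2

Enumerate traces; 6 have nonzero weight after conditioning:
  (Y=2, Z=0, X=0) weight 3/64
  (Y=2, Z=0, X=1) weight 1/64
  (Y=2, Z=2, X=0) weight 9/64
  (Y=2, Z=2, X=1) weight 3/64
  (Y=3, Z=1, X=0) weight 1/8
  (Y=3, Z=1, X=1) weight 1/24
Group by Z:
  weight(Z=0) = 1/16
  weight(Z=1) = 1/6
  weight(Z=2) = 3/16
Total weight = 1/16 + 1/6 + 3/16 = 5/12
P(Z=0 | obs) = 1/16 / 5/12 = 3/20
P(Z=1 | obs) = 1/6 / 5/12 = 2/5
P(Z=2 | obs) = 3/16 / 5/12 = 9/20
argmax = 2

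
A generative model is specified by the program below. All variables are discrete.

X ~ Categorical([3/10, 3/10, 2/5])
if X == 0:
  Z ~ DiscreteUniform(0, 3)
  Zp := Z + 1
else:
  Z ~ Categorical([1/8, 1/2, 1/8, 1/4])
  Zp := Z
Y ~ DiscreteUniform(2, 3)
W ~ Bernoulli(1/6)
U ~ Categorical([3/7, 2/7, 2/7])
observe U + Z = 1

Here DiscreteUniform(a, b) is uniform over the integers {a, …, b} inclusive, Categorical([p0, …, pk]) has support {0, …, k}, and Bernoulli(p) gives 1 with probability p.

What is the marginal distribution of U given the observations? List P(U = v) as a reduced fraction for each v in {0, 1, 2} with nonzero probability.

P(U=0) = 51/64, P(U=1) = 13/64

Enumerate traces; 24 have nonzero weight after conditioning:
  (X=0, Z=0, Y=2, W=0, U=1) weight 1/112
  (X=0, Z=0, Y=2, W=1, U=1) weight 1/560
  (X=0, Z=0, Y=3, W=0, U=1) weight 1/112
  (X=0, Z=0, Y=3, W=1, U=1) weight 1/560
  (X=0, Z=1, Y=2, W=0, U=0) weight 3/224
  (X=0, Z=1, Y=2, W=1, U=0) weight 3/1120
  (X=0, Z=1, Y=3, W=0, U=0) weight 3/224
  (X=0, Z=1, Y=3, W=1, U=0) weight 3/1120
  … 16 more
Group by U:
  weight(U=0) = 51/280
  weight(U=1) = 13/280
Total weight = 51/280 + 13/280 = 8/35
P(U=0 | obs) = 51/280 / 8/35 = 51/64
P(U=1 | obs) = 13/280 / 8/35 = 13/64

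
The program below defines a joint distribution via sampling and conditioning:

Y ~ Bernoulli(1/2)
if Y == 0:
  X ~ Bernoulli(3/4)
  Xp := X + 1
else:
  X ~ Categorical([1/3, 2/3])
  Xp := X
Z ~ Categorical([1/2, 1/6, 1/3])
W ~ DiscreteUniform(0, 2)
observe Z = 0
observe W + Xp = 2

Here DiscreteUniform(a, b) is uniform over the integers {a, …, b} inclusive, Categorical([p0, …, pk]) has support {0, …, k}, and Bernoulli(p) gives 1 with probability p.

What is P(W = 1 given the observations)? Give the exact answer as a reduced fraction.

P(W = 1 | obs) = 11/24

Enumerate traces; 4 have nonzero weight after conditioning:
  (Y=0, X=0, Z=0, W=1) weight 1/48
  (Y=0, X=1, Z=0, W=0) weight 1/16
  (Y=1, X=0, Z=0, W=2) weight 1/36
  (Y=1, X=1, Z=0, W=1) weight 1/18
Group by W:
  weight(W=0) = 1/16
  weight(W=1) = 11/144
  weight(W=2) = 1/36
Total weight = 1/16 + 11/144 + 1/36 = 1/6
P(W=0 | obs) = 1/16 / 1/6 = 3/8
P(W=1 | obs) = 11/144 / 1/6 = 11/24
P(W=2 | obs) = 1/36 / 1/6 = 1/6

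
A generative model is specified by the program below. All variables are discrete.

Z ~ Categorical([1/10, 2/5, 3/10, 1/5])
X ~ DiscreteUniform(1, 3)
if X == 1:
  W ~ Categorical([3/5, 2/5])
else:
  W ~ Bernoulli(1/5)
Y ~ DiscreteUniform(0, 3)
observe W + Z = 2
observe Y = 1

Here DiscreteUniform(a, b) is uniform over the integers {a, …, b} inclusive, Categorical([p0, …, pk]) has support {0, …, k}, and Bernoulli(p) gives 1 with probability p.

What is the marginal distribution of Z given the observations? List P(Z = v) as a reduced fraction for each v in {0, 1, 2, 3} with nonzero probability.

P(Z=1) = 16/49, P(Z=2) = 33/49

Enumerate traces; 6 have nonzero weight after conditioning:
  (Z=1, X=1, W=1, Y=1) weight 1/75
  (Z=1, X=2, W=1, Y=1) weight 1/150
  (Z=1, X=3, W=1, Y=1) weight 1/150
  (Z=2, X=1, W=0, Y=1) weight 3/200
  (Z=2, X=2, W=0, Y=1) weight 1/50
  (Z=2, X=3, W=0, Y=1) weight 1/50
Group by Z:
  weight(Z=1) = 2/75
  weight(Z=2) = 11/200
Total weight = 2/75 + 11/200 = 49/600
P(Z=1 | obs) = 2/75 / 49/600 = 16/49
P(Z=2 | obs) = 11/200 / 49/600 = 33/49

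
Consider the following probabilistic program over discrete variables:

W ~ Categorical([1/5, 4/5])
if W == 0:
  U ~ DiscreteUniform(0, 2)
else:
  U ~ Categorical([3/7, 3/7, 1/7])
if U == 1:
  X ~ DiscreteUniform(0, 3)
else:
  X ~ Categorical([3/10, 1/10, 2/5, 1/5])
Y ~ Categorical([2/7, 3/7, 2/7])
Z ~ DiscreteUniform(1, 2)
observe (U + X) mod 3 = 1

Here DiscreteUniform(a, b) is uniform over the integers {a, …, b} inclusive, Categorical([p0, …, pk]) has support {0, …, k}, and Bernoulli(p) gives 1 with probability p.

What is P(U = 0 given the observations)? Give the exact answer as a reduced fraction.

P(U = 0 | obs) = 43/334

Enumerate traces; 48 have nonzero weight after conditioning:
  (W=0, U=0, X=1, Y=0, Z=1) weight 1/1050
  (W=0, U=0, X=1, Y=0, Z=2) weight 1/1050
  (W=0, U=0, X=1, Y=1, Z=1) weight 1/700
  (W=0, U=0, X=1, Y=1, Z=2) weight 1/700
  (W=0, U=0, X=1, Y=2, Z=1) weight 1/1050
  (W=0, U=0, X=1, Y=2, Z=2) weight 1/1050
  (W=0, U=1, X=0, Y=0, Z=1) weight 1/420
  (W=0, U=1, X=0, Y=0, Z=2) weight 1/420
  (W=0, U=2, X=2, Y=0, Z=1) weight 2/525
  … 39 more
Group by U:
  weight(U=0) = 43/1050
  weight(U=1) = 43/210
  weight(U=2) = 38/525
Total weight = 43/1050 + 43/210 + 38/525 = 167/525
P(U=0 | obs) = 43/1050 / 167/525 = 43/334
P(U=1 | obs) = 43/210 / 167/525 = 215/334
P(U=2 | obs) = 38/525 / 167/525 = 38/167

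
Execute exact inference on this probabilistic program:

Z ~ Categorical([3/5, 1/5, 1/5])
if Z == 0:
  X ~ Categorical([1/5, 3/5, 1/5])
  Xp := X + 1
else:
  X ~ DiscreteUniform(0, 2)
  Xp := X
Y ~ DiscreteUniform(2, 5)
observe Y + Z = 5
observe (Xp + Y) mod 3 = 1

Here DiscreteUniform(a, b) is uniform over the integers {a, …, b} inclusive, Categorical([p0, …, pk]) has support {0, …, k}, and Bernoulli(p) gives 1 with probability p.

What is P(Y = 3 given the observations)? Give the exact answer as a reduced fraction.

Enumerate traces; 3 have nonzero weight after conditioning:
  (Z=0, X=1, Y=5) weight 9/100
  (Z=1, X=0, Y=4) weight 1/60
  (Z=2, X=1, Y=3) weight 1/60
Group by Y:
  weight(Y=3) = 1/60
  weight(Y=4) = 1/60
  weight(Y=5) = 9/100
Total weight = 1/60 + 1/60 + 9/100 = 37/300
P(Y=3 | obs) = 1/60 / 37/300 = 5/37
P(Y=4 | obs) = 1/60 / 37/300 = 5/37
P(Y=5 | obs) = 9/100 / 37/300 = 27/37

P(Y = 3 | obs) = 5/37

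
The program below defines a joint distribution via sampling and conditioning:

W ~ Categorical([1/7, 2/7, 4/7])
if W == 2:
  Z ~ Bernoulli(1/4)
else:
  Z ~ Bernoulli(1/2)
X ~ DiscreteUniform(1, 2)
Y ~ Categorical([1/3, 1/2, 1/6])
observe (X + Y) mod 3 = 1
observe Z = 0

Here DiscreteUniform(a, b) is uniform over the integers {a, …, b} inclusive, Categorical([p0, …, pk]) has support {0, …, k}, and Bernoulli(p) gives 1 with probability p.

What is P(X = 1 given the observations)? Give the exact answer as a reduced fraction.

Enumerate traces; 6 have nonzero weight after conditioning:
  (W=0, Z=0, X=1, Y=0) weight 1/84
  (W=0, Z=0, X=2, Y=2) weight 1/168
  (W=1, Z=0, X=1, Y=0) weight 1/42
  (W=1, Z=0, X=2, Y=2) weight 1/84
  (W=2, Z=0, X=1, Y=0) weight 1/14
  (W=2, Z=0, X=2, Y=2) weight 1/28
Group by X:
  weight(X=1) = 3/28
  weight(X=2) = 3/56
Total weight = 3/28 + 3/56 = 9/56
P(X=1 | obs) = 3/28 / 9/56 = 2/3
P(X=2 | obs) = 3/56 / 9/56 = 1/3

P(X = 1 | obs) = 2/3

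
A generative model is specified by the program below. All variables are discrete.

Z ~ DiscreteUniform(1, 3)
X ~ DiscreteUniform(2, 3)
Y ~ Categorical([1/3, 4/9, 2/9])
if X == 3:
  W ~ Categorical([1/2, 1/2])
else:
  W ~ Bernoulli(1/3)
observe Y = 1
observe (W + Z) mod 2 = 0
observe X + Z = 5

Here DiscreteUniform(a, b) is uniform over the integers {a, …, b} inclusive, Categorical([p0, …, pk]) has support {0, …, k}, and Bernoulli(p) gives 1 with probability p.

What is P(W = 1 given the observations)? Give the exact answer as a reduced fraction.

Enumerate traces; 2 have nonzero weight after conditioning:
  (Z=2, X=3, Y=1, W=0) weight 1/27
  (Z=3, X=2, Y=1, W=1) weight 2/81
Group by W:
  weight(W=0) = 1/27
  weight(W=1) = 2/81
Total weight = 1/27 + 2/81 = 5/81
P(W=0 | obs) = 1/27 / 5/81 = 3/5
P(W=1 | obs) = 2/81 / 5/81 = 2/5

P(W = 1 | obs) = 2/5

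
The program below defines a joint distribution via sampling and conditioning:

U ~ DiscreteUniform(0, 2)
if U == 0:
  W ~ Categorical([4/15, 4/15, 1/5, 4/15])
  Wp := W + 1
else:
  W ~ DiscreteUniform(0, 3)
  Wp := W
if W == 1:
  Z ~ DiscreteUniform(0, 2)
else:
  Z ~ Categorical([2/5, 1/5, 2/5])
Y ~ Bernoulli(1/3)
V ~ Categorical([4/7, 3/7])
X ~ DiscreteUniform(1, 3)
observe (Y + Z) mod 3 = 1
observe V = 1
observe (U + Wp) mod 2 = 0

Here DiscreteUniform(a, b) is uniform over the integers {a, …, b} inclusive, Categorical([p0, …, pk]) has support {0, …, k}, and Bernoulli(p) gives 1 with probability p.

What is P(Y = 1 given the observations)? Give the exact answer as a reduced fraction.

Enumerate traces; 36 have nonzero weight after conditioning:
  (U=0, W=1, Z=0, Y=1, V=1, X=1) weight 4/2835
  (U=0, W=1, Z=0, Y=1, V=1, X=2) weight 4/2835
  (U=0, W=1, Z=0, Y=1, V=1, X=3) weight 4/2835
  (U=0, W=1, Z=1, Y=0, V=1, X=1) weight 8/2835
  (U=0, W=1, Z=1, Y=0, V=1, X=2) weight 8/2835
  (U=0, W=1, Z=1, Y=0, V=1, X=3) weight 8/2835
  (U=0, W=3, Z=0, Y=1, V=1, X=1) weight 8/4725
  (U=0, W=3, Z=0, Y=1, V=1, X=2) weight 8/4725
  … 28 more
Group by Y:
  weight(Y=0) = 169/4725
  weight(Y=1) = 521/18900
Total weight = 169/4725 + 521/18900 = 19/300
P(Y=0 | obs) = 169/4725 / 19/300 = 676/1197
P(Y=1 | obs) = 521/18900 / 19/300 = 521/1197

P(Y = 1 | obs) = 521/1197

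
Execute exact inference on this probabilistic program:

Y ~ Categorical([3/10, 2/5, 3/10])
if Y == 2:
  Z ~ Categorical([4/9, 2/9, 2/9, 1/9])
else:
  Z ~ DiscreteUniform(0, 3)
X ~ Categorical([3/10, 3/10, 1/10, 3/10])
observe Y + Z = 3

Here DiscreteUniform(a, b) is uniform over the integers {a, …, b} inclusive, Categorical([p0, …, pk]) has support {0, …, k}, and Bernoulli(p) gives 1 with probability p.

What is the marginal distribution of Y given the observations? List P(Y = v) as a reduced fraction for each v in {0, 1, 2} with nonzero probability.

P(Y=0) = 9/29, P(Y=1) = 12/29, P(Y=2) = 8/29

Enumerate traces; 12 have nonzero weight after conditioning:
  (Y=0, Z=3, X=0) weight 9/400
  (Y=0, Z=3, X=1) weight 9/400
  (Y=0, Z=3, X=2) weight 3/400
  (Y=0, Z=3, X=3) weight 9/400
  (Y=1, Z=2, X=0) weight 3/100
  (Y=1, Z=2, X=1) weight 3/100
  (Y=1, Z=2, X=2) weight 1/100
  (Y=1, Z=2, X=3) weight 3/100
  (Y=2, Z=1, X=0) weight 1/50
  … 3 more
Group by Y:
  weight(Y=0) = 3/40
  weight(Y=1) = 1/10
  weight(Y=2) = 1/15
Total weight = 3/40 + 1/10 + 1/15 = 29/120
P(Y=0 | obs) = 3/40 / 29/120 = 9/29
P(Y=1 | obs) = 1/10 / 29/120 = 12/29
P(Y=2 | obs) = 1/15 / 29/120 = 8/29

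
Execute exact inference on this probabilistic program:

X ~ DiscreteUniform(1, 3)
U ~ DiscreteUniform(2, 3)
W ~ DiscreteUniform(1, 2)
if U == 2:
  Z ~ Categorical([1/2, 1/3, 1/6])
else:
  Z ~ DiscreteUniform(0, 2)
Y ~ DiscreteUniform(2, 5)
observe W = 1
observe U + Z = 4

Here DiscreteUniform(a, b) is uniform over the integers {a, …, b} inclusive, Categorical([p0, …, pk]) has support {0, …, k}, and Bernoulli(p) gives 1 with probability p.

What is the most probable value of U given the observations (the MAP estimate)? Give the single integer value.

Enumerate traces; 24 have nonzero weight after conditioning:
  (X=1, U=2, W=1, Z=2, Y=2) weight 1/288
  (X=1, U=2, W=1, Z=2, Y=3) weight 1/288
  (X=1, U=2, W=1, Z=2, Y=4) weight 1/288
  (X=1, U=2, W=1, Z=2, Y=5) weight 1/288
  (X=1, U=3, W=1, Z=1, Y=2) weight 1/144
  (X=1, U=3, W=1, Z=1, Y=3) weight 1/144
  (X=1, U=3, W=1, Z=1, Y=4) weight 1/144
  (X=1, U=3, W=1, Z=1, Y=5) weight 1/144
  … 16 more
Group by U:
  weight(U=2) = 1/24
  weight(U=3) = 1/12
Total weight = 1/24 + 1/12 = 1/8
P(U=2 | obs) = 1/24 / 1/8 = 1/3
P(U=3 | obs) = 1/12 / 1/8 = 2/3
argmax = 3

argmax_v P(U = v | obs) = 3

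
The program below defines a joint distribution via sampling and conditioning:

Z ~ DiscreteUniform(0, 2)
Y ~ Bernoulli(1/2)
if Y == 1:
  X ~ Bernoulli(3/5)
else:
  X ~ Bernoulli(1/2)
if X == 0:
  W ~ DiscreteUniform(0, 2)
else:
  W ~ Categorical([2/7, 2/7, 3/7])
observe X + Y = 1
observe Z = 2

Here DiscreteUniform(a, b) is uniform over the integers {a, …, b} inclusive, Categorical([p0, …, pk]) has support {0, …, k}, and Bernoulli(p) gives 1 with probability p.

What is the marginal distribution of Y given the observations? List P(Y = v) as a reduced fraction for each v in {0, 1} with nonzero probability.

Enumerate traces; 6 have nonzero weight after conditioning:
  (Z=2, Y=0, X=1, W=0) weight 1/42
  (Z=2, Y=0, X=1, W=1) weight 1/42
  (Z=2, Y=0, X=1, W=2) weight 1/28
  (Z=2, Y=1, X=0, W=0) weight 1/45
  (Z=2, Y=1, X=0, W=1) weight 1/45
  (Z=2, Y=1, X=0, W=2) weight 1/45
Group by Y:
  weight(Y=0) = 1/12
  weight(Y=1) = 1/15
Total weight = 1/12 + 1/15 = 3/20
P(Y=0 | obs) = 1/12 / 3/20 = 5/9
P(Y=1 | obs) = 1/15 / 3/20 = 4/9

P(Y=0) = 5/9, P(Y=1) = 4/9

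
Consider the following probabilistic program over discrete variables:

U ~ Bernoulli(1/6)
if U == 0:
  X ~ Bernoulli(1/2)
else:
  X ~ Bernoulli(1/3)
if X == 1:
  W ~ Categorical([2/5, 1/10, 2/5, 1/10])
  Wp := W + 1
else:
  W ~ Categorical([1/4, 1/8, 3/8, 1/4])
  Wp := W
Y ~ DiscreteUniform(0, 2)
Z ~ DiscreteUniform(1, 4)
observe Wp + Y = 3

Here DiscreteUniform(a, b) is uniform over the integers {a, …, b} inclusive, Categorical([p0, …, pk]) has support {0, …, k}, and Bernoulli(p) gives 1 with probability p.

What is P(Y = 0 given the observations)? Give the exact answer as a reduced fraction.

P(Y = 0 | obs) = 77/197

Enumerate traces; 48 have nonzero weight after conditioning:
  (U=0, X=0, W=1, Y=2, Z=1) weight 5/1152
  (U=0, X=0, W=1, Y=2, Z=2) weight 5/1152
  (U=0, X=0, W=1, Y=2, Z=3) weight 5/1152
  (U=0, X=0, W=1, Y=2, Z=4) weight 5/1152
  (U=0, X=0, W=2, Y=1, Z=1) weight 5/384
  (U=0, X=0, W=2, Y=1, Z=2) weight 5/384
  (U=0, X=0, W=2, Y=1, Z=3) weight 5/384
  (U=0, X=0, W=2, Y=1, Z=4) weight 5/384
  (U=0, X=0, W=3, Y=0, Z=1) weight 5/576
  … 39 more
Group by Y:
  weight(Y=0) = 77/720
  weight(Y=1) = 353/4320
  weight(Y=2) = 367/4320
Total weight = 77/720 + 353/4320 + 367/4320 = 197/720
P(Y=0 | obs) = 77/720 / 197/720 = 77/197
P(Y=1 | obs) = 353/4320 / 197/720 = 353/1182
P(Y=2 | obs) = 367/4320 / 197/720 = 367/1182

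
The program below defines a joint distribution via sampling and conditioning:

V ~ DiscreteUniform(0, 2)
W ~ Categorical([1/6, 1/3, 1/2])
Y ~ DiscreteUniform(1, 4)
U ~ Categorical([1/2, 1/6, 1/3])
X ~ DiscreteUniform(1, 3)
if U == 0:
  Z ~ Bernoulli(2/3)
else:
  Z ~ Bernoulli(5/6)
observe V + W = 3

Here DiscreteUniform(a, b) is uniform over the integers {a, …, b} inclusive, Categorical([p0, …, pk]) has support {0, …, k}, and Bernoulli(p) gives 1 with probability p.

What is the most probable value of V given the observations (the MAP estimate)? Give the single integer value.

argmax_v P(V = v | obs) = 1

Enumerate traces; 144 have nonzero weight after conditioning:
  (V=1, W=2, Y=1, U=0, X=1, Z=0) weight 1/432
  (V=1, W=2, Y=1, U=0, X=1, Z=1) weight 1/216
  (V=1, W=2, Y=1, U=0, X=2, Z=0) weight 1/432
  (V=1, W=2, Y=1, U=0, X=2, Z=1) weight 1/216
  (V=1, W=2, Y=1, U=0, X=3, Z=0) weight 1/432
  (V=1, W=2, Y=1, U=0, X=3, Z=1) weight 1/216
  (V=1, W=2, Y=1, U=1, X=1, Z=0) weight 1/2592
  (V=1, W=2, Y=1, U=1, X=1, Z=1) weight 5/2592
  (V=2, W=1, Y=1, U=0, X=1, Z=0) weight 1/648
  … 135 more
Group by V:
  weight(V=1) = 1/6
  weight(V=2) = 1/9
Total weight = 1/6 + 1/9 = 5/18
P(V=1 | obs) = 1/6 / 5/18 = 3/5
P(V=2 | obs) = 1/9 / 5/18 = 2/5
argmax = 1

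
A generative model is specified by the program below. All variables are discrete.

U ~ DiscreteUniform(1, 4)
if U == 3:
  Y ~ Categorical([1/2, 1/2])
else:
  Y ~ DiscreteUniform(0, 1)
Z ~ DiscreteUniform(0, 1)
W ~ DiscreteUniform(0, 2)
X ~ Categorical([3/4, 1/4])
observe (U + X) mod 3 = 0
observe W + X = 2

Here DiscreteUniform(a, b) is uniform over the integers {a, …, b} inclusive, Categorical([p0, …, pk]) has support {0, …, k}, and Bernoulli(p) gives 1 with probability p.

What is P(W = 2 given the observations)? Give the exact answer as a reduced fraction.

Enumerate traces; 8 have nonzero weight after conditioning:
  (U=2, Y=0, Z=0, W=1, X=1) weight 1/192
  (U=2, Y=0, Z=1, W=1, X=1) weight 1/192
  (U=2, Y=1, Z=0, W=1, X=1) weight 1/192
  (U=2, Y=1, Z=1, W=1, X=1) weight 1/192
  (U=3, Y=0, Z=0, W=2, X=0) weight 1/64
  (U=3, Y=0, Z=1, W=2, X=0) weight 1/64
  (U=3, Y=1, Z=0, W=2, X=0) weight 1/64
  (U=3, Y=1, Z=1, W=2, X=0) weight 1/64
Group by W:
  weight(W=1) = 1/48
  weight(W=2) = 1/16
Total weight = 1/48 + 1/16 = 1/12
P(W=1 | obs) = 1/48 / 1/12 = 1/4
P(W=2 | obs) = 1/16 / 1/12 = 3/4

P(W = 2 | obs) = 3/4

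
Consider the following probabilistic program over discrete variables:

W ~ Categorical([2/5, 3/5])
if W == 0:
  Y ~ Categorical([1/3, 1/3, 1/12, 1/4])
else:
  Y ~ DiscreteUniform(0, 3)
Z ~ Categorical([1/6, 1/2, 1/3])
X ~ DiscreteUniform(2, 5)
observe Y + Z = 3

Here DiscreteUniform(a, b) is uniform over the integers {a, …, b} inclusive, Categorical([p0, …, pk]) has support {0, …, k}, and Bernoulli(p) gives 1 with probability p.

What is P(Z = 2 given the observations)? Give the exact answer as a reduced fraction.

P(Z = 2 | obs) = 17/41

Enumerate traces; 24 have nonzero weight after conditioning:
  (W=0, Y=1, Z=2, X=2) weight 1/90
  (W=0, Y=1, Z=2, X=3) weight 1/90
  (W=0, Y=1, Z=2, X=4) weight 1/90
  (W=0, Y=1, Z=2, X=5) weight 1/90
  (W=0, Y=2, Z=1, X=2) weight 1/240
  (W=0, Y=2, Z=1, X=3) weight 1/240
  (W=0, Y=2, Z=1, X=4) weight 1/240
  (W=0, Y=2, Z=1, X=5) weight 1/240
  (W=0, Y=3, Z=0, X=2) weight 1/240
  … 15 more
Group by Z:
  weight(Z=0) = 1/24
  weight(Z=1) = 11/120
  weight(Z=2) = 17/180
Total weight = 1/24 + 11/120 + 17/180 = 41/180
P(Z=0 | obs) = 1/24 / 41/180 = 15/82
P(Z=1 | obs) = 11/120 / 41/180 = 33/82
P(Z=2 | obs) = 17/180 / 41/180 = 17/41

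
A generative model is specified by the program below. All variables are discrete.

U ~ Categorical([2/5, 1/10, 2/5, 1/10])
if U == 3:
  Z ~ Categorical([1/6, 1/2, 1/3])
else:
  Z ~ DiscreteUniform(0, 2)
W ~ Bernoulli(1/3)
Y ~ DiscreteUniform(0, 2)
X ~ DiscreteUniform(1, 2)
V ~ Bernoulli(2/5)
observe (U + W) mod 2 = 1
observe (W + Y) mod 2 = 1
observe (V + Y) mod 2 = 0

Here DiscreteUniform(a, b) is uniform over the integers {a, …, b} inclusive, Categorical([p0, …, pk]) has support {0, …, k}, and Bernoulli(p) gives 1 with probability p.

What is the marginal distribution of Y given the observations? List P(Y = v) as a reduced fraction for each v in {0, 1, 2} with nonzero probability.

P(Y=0) = 3/7, P(Y=1) = 1/7, P(Y=2) = 3/7

Enumerate traces; 36 have nonzero weight after conditioning:
  (U=0, Z=0, W=1, Y=0, X=1, V=0) weight 1/225
  (U=0, Z=0, W=1, Y=0, X=2, V=0) weight 1/225
  (U=0, Z=0, W=1, Y=2, X=1, V=0) weight 1/225
  (U=0, Z=0, W=1, Y=2, X=2, V=0) weight 1/225
  (U=0, Z=1, W=1, Y=0, X=1, V=0) weight 1/225
  (U=0, Z=1, W=1, Y=0, X=2, V=0) weight 1/225
  (U=0, Z=1, W=1, Y=2, X=1, V=0) weight 1/225
  (U=0, Z=1, W=1, Y=2, X=2, V=0) weight 1/225
  (U=1, Z=0, W=0, Y=1, X=1, V=1) weight 1/675
  … 27 more
Group by Y:
  weight(Y=0) = 4/75
  weight(Y=1) = 4/225
  weight(Y=2) = 4/75
Total weight = 4/75 + 4/225 + 4/75 = 28/225
P(Y=0 | obs) = 4/75 / 28/225 = 3/7
P(Y=1 | obs) = 4/225 / 28/225 = 1/7
P(Y=2 | obs) = 4/75 / 28/225 = 3/7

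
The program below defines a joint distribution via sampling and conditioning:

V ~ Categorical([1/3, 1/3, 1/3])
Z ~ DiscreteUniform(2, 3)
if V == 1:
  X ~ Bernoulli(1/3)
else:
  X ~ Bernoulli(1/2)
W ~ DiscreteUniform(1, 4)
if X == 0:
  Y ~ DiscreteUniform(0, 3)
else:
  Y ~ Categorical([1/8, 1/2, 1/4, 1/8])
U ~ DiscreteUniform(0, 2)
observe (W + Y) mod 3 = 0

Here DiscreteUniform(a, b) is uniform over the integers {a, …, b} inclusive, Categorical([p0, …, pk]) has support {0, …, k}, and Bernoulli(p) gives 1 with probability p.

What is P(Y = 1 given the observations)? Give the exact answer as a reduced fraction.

P(Y = 1 | obs) = 13/45

Enumerate traces; 180 have nonzero weight after conditioning:
  (V=0, Z=2, X=0, W=1, Y=2, U=0) weight 1/576
  (V=0, Z=2, X=0, W=1, Y=2, U=1) weight 1/576
  (V=0, Z=2, X=0, W=1, Y=2, U=2) weight 1/576
  (V=0, Z=2, X=0, W=2, Y=1, U=0) weight 1/576
  (V=0, Z=2, X=0, W=2, Y=1, U=1) weight 1/576
  (V=0, Z=2, X=0, W=2, Y=1, U=2) weight 1/576
  (V=0, Z=2, X=0, W=3, Y=0, U=0) weight 1/576
  (V=0, Z=2, X=0, W=3, Y=0, U=1) weight 1/576
  (V=0, Z=2, X=0, W=3, Y=3, U=0) weight 1/576
  … 171 more
Group by Y:
  weight(Y=0) = 7/144
  weight(Y=1) = 13/144
  weight(Y=2) = 1/8
  weight(Y=3) = 7/144
Total weight = 7/144 + 13/144 + 1/8 + 7/144 = 5/16
P(Y=0 | obs) = 7/144 / 5/16 = 7/45
P(Y=1 | obs) = 13/144 / 5/16 = 13/45
P(Y=2 | obs) = 1/8 / 5/16 = 2/5
P(Y=3 | obs) = 7/144 / 5/16 = 7/45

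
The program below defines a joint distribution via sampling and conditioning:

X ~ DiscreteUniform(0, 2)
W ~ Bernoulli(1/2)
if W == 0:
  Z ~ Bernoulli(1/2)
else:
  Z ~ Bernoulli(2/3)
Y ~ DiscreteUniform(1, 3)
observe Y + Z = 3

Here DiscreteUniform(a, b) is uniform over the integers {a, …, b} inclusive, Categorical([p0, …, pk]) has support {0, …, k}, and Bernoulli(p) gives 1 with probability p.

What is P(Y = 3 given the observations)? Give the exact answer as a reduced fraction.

P(Y = 3 | obs) = 5/12

Enumerate traces; 12 have nonzero weight after conditioning:
  (X=0, W=0, Z=0, Y=3) weight 1/36
  (X=0, W=0, Z=1, Y=2) weight 1/36
  (X=0, W=1, Z=0, Y=3) weight 1/54
  (X=0, W=1, Z=1, Y=2) weight 1/27
  (X=1, W=0, Z=0, Y=3) weight 1/36
  (X=1, W=0, Z=1, Y=2) weight 1/36
  (X=1, W=1, Z=0, Y=3) weight 1/54
  (X=1, W=1, Z=1, Y=2) weight 1/27
  … 4 more
Group by Y:
  weight(Y=2) = 7/36
  weight(Y=3) = 5/36
Total weight = 7/36 + 5/36 = 1/3
P(Y=2 | obs) = 7/36 / 1/3 = 7/12
P(Y=3 | obs) = 5/36 / 1/3 = 5/12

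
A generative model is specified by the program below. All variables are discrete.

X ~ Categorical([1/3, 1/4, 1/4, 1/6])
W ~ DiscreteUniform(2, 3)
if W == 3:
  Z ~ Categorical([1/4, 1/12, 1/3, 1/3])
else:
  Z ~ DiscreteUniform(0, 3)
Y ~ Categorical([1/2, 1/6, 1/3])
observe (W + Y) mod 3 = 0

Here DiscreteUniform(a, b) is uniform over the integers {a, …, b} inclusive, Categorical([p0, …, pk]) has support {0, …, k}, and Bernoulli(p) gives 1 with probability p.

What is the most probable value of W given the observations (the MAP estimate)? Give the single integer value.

argmax_v P(W = v | obs) = 3

Enumerate traces; 32 have nonzero weight after conditioning:
  (X=0, W=2, Z=0, Y=1) weight 1/144
  (X=0, W=2, Z=1, Y=1) weight 1/144
  (X=0, W=2, Z=2, Y=1) weight 1/144
  (X=0, W=2, Z=3, Y=1) weight 1/144
  (X=0, W=3, Z=0, Y=0) weight 1/48
  (X=0, W=3, Z=1, Y=0) weight 1/144
  (X=0, W=3, Z=2, Y=0) weight 1/36
  (X=0, W=3, Z=3, Y=0) weight 1/36
  … 24 more
Group by W:
  weight(W=2) = 1/12
  weight(W=3) = 1/4
Total weight = 1/12 + 1/4 = 1/3
P(W=2 | obs) = 1/12 / 1/3 = 1/4
P(W=3 | obs) = 1/4 / 1/3 = 3/4
argmax = 3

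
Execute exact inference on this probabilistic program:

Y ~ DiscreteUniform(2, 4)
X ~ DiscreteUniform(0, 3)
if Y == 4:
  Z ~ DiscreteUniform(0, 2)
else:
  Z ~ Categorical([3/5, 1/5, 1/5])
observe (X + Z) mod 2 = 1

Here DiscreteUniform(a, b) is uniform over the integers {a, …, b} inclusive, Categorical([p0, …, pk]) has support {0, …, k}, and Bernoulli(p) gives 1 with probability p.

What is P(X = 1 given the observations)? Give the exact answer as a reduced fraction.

Enumerate traces; 18 have nonzero weight after conditioning:
  (Y=2, X=0, Z=1) weight 1/60
  (Y=2, X=1, Z=0) weight 1/20
  (Y=2, X=1, Z=2) weight 1/60
  (Y=2, X=2, Z=1) weight 1/60
  (Y=2, X=3, Z=0) weight 1/20
  (Y=2, X=3, Z=2) weight 1/60
  (Y=3, X=0, Z=1) weight 1/60
  (Y=3, X=1, Z=0) weight 1/20
  … 10 more
Group by X:
  weight(X=0) = 11/180
  weight(X=1) = 17/90
  weight(X=2) = 11/180
  weight(X=3) = 17/90
Total weight = 11/180 + 17/90 + 11/180 + 17/90 = 1/2
P(X=0 | obs) = 11/180 / 1/2 = 11/90
P(X=1 | obs) = 17/90 / 1/2 = 17/45
P(X=2 | obs) = 11/180 / 1/2 = 11/90
P(X=3 | obs) = 17/90 / 1/2 = 17/45

P(X = 1 | obs) = 17/45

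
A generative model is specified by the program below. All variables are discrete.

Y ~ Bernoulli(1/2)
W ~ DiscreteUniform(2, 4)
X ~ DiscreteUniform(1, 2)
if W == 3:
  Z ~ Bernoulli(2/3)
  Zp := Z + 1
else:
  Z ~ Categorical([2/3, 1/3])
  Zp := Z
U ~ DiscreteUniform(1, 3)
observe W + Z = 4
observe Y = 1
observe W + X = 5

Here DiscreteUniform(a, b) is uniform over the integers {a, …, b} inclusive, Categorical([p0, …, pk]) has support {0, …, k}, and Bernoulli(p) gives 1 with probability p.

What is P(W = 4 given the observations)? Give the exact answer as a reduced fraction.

P(W = 4 | obs) = 1/2

Enumerate traces; 6 have nonzero weight after conditioning:
  (Y=1, W=3, X=2, Z=1, U=1) weight 1/54
  (Y=1, W=3, X=2, Z=1, U=2) weight 1/54
  (Y=1, W=3, X=2, Z=1, U=3) weight 1/54
  (Y=1, W=4, X=1, Z=0, U=1) weight 1/54
  (Y=1, W=4, X=1, Z=0, U=2) weight 1/54
  (Y=1, W=4, X=1, Z=0, U=3) weight 1/54
Group by W:
  weight(W=3) = 1/18
  weight(W=4) = 1/18
Total weight = 1/18 + 1/18 = 1/9
P(W=3 | obs) = 1/18 / 1/9 = 1/2
P(W=4 | obs) = 1/18 / 1/9 = 1/2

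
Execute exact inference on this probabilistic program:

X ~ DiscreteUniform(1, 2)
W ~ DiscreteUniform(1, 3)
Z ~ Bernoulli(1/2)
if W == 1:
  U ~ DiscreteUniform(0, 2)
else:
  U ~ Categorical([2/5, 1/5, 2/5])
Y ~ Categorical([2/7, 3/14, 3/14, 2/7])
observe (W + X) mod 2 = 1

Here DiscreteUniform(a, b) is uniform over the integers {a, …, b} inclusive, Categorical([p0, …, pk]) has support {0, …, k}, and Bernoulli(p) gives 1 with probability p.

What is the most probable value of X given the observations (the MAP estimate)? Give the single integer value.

Enumerate traces; 72 have nonzero weight after conditioning:
  (X=1, W=2, Z=0, U=0, Y=0) weight 1/105
  (X=1, W=2, Z=0, U=0, Y=1) weight 1/140
  (X=1, W=2, Z=0, U=0, Y=2) weight 1/140
  (X=1, W=2, Z=0, U=0, Y=3) weight 1/105
  (X=1, W=2, Z=0, U=1, Y=0) weight 1/210
  (X=1, W=2, Z=0, U=1, Y=1) weight 1/280
  (X=1, W=2, Z=0, U=1, Y=2) weight 1/280
  (X=1, W=2, Z=0, U=1, Y=3) weight 1/210
  (X=2, W=1, Z=0, U=0, Y=0) weight 1/126
  … 63 more
Group by X:
  weight(X=1) = 1/6
  weight(X=2) = 1/3
Total weight = 1/6 + 1/3 = 1/2
P(X=1 | obs) = 1/6 / 1/2 = 1/3
P(X=2 | obs) = 1/3 / 1/2 = 2/3
argmax = 2

argmax_v P(X = v | obs) = 2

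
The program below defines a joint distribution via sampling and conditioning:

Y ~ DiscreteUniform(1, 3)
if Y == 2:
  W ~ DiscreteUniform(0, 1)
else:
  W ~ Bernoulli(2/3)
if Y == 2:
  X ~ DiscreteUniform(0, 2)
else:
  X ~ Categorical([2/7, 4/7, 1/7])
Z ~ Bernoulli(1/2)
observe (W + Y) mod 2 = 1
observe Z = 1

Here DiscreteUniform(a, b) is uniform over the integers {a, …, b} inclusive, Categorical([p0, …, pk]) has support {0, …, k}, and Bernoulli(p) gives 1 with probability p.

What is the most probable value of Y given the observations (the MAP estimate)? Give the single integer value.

argmax_v P(Y = v | obs) = 2

Enumerate traces; 9 have nonzero weight after conditioning:
  (Y=1, W=0, X=0, Z=1) weight 1/63
  (Y=1, W=0, X=1, Z=1) weight 2/63
  (Y=1, W=0, X=2, Z=1) weight 1/126
  (Y=2, W=1, X=0, Z=1) weight 1/36
  (Y=2, W=1, X=1, Z=1) weight 1/36
  (Y=2, W=1, X=2, Z=1) weight 1/36
  (Y=3, W=0, X=0, Z=1) weight 1/63
  (Y=3, W=0, X=1, Z=1) weight 2/63
  … 1 more
Group by Y:
  weight(Y=1) = 1/18
  weight(Y=2) = 1/12
  weight(Y=3) = 1/18
Total weight = 1/18 + 1/12 + 1/18 = 7/36
P(Y=1 | obs) = 1/18 / 7/36 = 2/7
P(Y=2 | obs) = 1/12 / 7/36 = 3/7
P(Y=3 | obs) = 1/18 / 7/36 = 2/7
argmax = 2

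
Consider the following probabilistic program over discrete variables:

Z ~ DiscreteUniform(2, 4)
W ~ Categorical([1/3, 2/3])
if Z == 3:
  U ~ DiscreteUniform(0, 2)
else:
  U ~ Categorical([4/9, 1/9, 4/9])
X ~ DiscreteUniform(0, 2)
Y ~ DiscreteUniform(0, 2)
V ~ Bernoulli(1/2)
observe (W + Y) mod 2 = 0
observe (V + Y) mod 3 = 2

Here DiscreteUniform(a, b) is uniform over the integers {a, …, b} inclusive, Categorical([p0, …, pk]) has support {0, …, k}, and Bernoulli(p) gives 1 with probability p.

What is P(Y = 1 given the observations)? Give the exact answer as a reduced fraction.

Enumerate traces; 54 have nonzero weight after conditioning:
  (Z=2, W=0, U=0, X=0, Y=2, V=0) weight 2/729
  (Z=2, W=0, U=0, X=1, Y=2, V=0) weight 2/729
  (Z=2, W=0, U=0, X=2, Y=2, V=0) weight 2/729
  (Z=2, W=0, U=1, X=0, Y=2, V=0) weight 1/1458
  (Z=2, W=0, U=1, X=1, Y=2, V=0) weight 1/1458
  (Z=2, W=0, U=1, X=2, Y=2, V=0) weight 1/1458
  (Z=2, W=0, U=2, X=0, Y=2, V=0) weight 2/729
  (Z=2, W=0, U=2, X=1, Y=2, V=0) weight 2/729
  (Z=2, W=1, U=0, X=0, Y=1, V=1) weight 4/729
  … 45 more
Group by Y:
  weight(Y=1) = 1/9
  weight(Y=2) = 1/18
Total weight = 1/9 + 1/18 = 1/6
P(Y=1 | obs) = 1/9 / 1/6 = 2/3
P(Y=2 | obs) = 1/18 / 1/6 = 1/3

P(Y = 1 | obs) = 2/3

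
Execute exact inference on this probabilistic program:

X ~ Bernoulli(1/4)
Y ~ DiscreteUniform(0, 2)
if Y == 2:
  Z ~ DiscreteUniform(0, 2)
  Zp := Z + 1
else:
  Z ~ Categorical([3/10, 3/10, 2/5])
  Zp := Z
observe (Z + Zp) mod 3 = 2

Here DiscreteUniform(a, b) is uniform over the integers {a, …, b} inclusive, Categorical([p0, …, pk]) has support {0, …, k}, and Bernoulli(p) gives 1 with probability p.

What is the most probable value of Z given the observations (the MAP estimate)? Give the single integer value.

argmax_v P(Z = v | obs) = 1

Enumerate traces; 6 have nonzero weight after conditioning:
  (X=0, Y=0, Z=1) weight 3/40
  (X=0, Y=1, Z=1) weight 3/40
  (X=0, Y=2, Z=2) weight 1/12
  (X=1, Y=0, Z=1) weight 1/40
  (X=1, Y=1, Z=1) weight 1/40
  (X=1, Y=2, Z=2) weight 1/36
Group by Z:
  weight(Z=1) = 1/5
  weight(Z=2) = 1/9
Total weight = 1/5 + 1/9 = 14/45
P(Z=1 | obs) = 1/5 / 14/45 = 9/14
P(Z=2 | obs) = 1/9 / 14/45 = 5/14
argmax = 1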